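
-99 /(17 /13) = -1287 /17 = -75.71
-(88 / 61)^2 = -7744 / 3721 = -2.08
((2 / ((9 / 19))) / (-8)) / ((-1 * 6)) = 19 / 216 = 0.09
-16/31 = -0.52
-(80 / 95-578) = 10966 / 19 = 577.16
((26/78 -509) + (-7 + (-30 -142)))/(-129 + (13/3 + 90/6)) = 2063/329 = 6.27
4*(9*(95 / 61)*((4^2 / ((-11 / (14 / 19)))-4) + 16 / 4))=-40320 / 671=-60.09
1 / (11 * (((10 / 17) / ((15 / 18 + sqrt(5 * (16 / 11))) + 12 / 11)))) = 0.71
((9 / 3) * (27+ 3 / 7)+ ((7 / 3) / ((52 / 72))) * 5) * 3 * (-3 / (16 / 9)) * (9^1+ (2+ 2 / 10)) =-362799 / 65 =-5581.52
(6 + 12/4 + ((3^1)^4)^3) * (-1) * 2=-1062900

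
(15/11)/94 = 0.01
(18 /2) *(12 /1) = 108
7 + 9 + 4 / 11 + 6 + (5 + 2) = 323 / 11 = 29.36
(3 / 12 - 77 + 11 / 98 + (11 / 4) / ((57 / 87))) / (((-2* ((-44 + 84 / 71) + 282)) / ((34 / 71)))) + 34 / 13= 276226455 / 102766573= 2.69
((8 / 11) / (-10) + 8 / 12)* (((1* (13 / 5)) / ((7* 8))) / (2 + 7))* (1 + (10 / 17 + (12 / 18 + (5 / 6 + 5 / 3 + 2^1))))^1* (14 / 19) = 438893 / 28779300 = 0.02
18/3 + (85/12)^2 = 8089/144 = 56.17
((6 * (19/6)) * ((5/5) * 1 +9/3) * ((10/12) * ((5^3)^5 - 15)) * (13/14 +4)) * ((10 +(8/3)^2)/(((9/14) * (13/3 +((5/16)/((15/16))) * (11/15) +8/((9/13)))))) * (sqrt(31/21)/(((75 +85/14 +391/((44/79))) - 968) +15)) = -18670654287698000 * sqrt(651)/4238811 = -112384386483.70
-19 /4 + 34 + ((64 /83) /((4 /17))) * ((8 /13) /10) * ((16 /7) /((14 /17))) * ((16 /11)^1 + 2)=362716021 /11631620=31.18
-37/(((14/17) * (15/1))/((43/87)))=-27047/18270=-1.48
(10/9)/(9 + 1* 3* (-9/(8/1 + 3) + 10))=55/1809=0.03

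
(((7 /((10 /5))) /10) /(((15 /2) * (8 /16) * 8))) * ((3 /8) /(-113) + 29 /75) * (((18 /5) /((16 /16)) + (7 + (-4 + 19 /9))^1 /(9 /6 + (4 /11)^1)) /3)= 1064513387 /112581900000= 0.01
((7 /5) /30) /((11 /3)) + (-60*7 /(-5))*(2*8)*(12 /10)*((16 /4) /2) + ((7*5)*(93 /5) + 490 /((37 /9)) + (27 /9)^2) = 81497719 /20350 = 4004.80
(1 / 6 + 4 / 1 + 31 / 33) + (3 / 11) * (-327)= -5549 / 66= -84.08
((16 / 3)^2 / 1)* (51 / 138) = 2176 / 207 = 10.51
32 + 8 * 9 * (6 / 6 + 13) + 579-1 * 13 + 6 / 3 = 1608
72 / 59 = 1.22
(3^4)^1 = 81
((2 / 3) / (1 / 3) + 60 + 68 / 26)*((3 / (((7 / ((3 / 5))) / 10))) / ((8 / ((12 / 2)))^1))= 124.62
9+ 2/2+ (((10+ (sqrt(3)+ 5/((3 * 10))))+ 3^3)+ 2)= sqrt(3)+ 295/6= 50.90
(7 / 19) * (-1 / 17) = -7 / 323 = -0.02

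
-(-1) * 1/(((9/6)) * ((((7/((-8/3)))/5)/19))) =-1520/63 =-24.13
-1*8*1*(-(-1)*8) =-64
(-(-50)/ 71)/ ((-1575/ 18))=-0.01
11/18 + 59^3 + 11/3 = 3696899/18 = 205383.28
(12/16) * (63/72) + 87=2805/32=87.66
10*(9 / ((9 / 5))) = 50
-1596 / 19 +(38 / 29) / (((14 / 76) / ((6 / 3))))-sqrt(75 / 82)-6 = -15382 / 203-5 * sqrt(246) / 82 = -76.73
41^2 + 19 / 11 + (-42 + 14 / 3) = 54298 / 33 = 1645.39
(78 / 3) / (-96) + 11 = 515 / 48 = 10.73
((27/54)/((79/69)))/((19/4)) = 138/1501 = 0.09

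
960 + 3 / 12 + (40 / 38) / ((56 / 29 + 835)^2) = 42990574550019 / 44770189516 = 960.25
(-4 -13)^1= -17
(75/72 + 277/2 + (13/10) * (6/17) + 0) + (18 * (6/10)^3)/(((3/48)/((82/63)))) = 78886159/357000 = 220.97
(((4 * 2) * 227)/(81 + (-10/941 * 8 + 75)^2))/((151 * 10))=402008374/1903079042215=0.00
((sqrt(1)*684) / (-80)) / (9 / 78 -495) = 741 / 42890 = 0.02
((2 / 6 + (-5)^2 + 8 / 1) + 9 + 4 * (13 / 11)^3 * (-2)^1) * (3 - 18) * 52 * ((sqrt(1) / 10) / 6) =-1512017 / 3993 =-378.67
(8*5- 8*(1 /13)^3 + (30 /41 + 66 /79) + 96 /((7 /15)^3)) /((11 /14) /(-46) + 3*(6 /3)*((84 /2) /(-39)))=-221449500619280 /1454807082001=-152.22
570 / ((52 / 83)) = 909.81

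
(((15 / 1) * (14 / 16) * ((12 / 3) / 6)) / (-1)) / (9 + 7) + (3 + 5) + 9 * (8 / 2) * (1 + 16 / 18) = 4829 / 64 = 75.45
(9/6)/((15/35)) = 3.50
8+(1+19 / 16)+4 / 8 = 171 / 16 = 10.69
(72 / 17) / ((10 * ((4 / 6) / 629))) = 399.60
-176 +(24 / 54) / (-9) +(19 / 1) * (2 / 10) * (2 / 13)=-923822 / 5265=-175.46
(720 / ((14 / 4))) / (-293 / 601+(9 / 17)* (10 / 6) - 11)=-14712480 / 758471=-19.40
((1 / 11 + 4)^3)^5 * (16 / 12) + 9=8377731649519427860678359 / 4177248169415651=2005562348.64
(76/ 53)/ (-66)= -38/ 1749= -0.02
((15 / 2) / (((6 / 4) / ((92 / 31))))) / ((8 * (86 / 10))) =575 / 2666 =0.22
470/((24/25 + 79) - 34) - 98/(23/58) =-6260666/26427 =-236.90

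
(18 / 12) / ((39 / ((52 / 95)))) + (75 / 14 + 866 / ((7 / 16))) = 2639793 / 1330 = 1984.81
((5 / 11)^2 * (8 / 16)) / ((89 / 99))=225 / 1958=0.11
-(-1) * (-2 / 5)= -0.40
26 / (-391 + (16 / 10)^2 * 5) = -130 / 1891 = -0.07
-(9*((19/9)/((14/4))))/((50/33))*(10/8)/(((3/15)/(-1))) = 627/28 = 22.39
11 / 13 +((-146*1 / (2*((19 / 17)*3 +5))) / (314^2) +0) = 153990819 / 182008216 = 0.85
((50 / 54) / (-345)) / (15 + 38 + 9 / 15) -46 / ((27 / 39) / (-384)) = 12739064807 / 499284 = 25514.67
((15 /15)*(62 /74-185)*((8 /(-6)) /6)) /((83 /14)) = 190792 /27639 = 6.90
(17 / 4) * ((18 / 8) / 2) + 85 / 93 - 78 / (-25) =8.82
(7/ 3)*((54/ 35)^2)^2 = 2834352/ 214375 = 13.22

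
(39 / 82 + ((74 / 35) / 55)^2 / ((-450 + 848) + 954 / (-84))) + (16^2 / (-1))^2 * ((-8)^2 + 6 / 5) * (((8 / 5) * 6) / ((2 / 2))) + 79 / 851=8202450772993016669489 / 199960800751250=41020293.69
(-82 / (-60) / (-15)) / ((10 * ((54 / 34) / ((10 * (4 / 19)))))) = -1394 / 115425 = -0.01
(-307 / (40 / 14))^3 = -9924513949 / 8000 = -1240564.24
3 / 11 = 0.27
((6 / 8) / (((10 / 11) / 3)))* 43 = 4257 / 40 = 106.42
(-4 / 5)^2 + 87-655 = -14184 / 25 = -567.36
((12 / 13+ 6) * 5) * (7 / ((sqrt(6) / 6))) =3150 * sqrt(6) / 13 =593.53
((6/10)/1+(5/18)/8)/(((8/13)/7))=41587/5760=7.22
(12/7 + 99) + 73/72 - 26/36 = 16969/168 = 101.01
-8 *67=-536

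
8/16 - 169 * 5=-1689/2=-844.50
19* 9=171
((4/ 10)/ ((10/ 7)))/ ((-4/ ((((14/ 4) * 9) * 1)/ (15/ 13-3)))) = 1911/ 1600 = 1.19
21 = 21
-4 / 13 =-0.31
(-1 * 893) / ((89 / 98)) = -87514 / 89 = -983.30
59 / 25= 2.36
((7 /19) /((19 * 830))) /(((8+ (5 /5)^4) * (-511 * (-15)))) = 1 /2952853650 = 0.00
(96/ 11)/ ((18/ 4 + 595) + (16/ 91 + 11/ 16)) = 139776/ 9615419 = 0.01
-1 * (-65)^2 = -4225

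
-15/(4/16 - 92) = 60/367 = 0.16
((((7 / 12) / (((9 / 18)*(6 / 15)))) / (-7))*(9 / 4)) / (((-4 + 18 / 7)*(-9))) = -7 / 96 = -0.07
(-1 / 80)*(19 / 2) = -19 / 160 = -0.12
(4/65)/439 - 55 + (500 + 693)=1138.00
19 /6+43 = 277 /6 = 46.17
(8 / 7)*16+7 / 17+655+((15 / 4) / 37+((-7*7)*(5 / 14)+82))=738.30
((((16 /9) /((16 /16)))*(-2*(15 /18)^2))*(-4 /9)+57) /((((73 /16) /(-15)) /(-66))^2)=131192652800 /47961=2735402.78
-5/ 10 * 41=-41/ 2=-20.50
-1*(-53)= 53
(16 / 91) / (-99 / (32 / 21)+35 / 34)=-8704 / 3165253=-0.00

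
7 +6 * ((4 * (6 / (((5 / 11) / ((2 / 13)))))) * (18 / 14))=31697 / 455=69.66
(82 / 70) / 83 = 41 / 2905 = 0.01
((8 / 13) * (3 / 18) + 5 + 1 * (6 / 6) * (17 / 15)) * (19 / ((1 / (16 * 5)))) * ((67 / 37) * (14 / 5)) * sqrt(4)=693489664 / 7215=96117.76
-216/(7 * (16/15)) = -405/14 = -28.93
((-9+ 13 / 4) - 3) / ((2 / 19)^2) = -12635 / 16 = -789.69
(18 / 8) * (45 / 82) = 405 / 328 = 1.23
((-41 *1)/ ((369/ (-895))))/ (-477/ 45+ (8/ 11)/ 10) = -49225/ 5211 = -9.45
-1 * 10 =-10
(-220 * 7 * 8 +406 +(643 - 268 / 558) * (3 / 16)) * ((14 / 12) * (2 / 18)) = -122841383 / 80352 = -1528.79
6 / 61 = 0.10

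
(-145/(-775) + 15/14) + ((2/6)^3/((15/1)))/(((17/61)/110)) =6672727/2988090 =2.23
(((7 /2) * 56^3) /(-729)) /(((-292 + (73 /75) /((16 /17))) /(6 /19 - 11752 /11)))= -54881896652800 /17732738133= -3094.95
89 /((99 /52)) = 46.75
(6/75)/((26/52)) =4/25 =0.16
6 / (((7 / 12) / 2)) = 144 / 7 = 20.57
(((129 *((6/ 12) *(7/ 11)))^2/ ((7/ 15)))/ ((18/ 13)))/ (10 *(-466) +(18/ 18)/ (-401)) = -337359295/ 602954616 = -0.56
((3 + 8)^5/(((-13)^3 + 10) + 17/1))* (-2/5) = 161051/5425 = 29.69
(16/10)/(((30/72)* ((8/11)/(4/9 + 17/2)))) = 3542/75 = 47.23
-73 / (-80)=73 / 80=0.91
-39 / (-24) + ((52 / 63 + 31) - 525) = -247741 / 504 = -491.55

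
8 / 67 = 0.12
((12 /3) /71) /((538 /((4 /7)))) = 8 /133693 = 0.00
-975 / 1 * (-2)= 1950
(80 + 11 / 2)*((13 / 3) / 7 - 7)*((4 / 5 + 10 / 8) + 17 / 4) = -34371 / 10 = -3437.10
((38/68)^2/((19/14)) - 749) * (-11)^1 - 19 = 4749697/578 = 8217.47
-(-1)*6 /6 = 1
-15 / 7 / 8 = -15 / 56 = -0.27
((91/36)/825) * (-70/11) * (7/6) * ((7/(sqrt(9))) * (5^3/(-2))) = 780325/235224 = 3.32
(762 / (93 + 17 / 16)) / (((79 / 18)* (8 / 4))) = 109728 / 118895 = 0.92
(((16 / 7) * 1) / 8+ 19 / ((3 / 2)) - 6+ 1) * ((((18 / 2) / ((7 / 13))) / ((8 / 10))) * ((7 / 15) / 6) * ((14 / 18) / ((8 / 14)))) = 15197 / 864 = 17.59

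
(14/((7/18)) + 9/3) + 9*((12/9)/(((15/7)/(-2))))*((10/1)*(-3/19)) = 1077/19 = 56.68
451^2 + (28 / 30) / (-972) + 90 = 1483449383 / 7290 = 203491.00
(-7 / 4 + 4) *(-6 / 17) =-27 / 34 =-0.79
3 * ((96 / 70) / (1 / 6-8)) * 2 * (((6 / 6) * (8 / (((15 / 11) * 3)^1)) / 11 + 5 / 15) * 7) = -4416 / 1175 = -3.76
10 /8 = 5 /4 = 1.25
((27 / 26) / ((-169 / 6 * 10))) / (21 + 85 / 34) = -81 / 516295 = -0.00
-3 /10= -0.30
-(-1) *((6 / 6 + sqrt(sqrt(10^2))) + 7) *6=6 *sqrt(10) + 48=66.97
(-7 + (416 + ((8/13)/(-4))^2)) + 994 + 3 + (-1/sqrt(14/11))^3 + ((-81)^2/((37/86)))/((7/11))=1110476376/43771 - 11 * sqrt(154)/196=25369.44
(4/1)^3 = 64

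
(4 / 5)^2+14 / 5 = 86 / 25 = 3.44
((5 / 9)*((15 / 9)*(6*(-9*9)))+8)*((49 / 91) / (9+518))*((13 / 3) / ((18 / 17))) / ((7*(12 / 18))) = -221 / 558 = -0.40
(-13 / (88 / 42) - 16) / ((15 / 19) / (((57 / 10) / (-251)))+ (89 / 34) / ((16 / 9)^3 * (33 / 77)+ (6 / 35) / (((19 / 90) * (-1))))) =154632945710 / 230678897339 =0.67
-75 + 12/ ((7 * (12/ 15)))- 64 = -958/ 7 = -136.86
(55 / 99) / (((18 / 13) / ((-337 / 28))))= -21905 / 4536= -4.83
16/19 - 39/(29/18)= -12874/551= -23.36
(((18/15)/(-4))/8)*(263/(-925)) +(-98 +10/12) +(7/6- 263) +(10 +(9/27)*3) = -25751211/74000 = -347.99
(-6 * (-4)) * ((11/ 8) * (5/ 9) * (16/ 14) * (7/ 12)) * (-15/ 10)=-55/ 3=-18.33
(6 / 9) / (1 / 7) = 14 / 3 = 4.67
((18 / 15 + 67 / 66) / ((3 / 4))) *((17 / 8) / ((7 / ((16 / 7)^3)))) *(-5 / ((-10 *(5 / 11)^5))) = 93155177984 / 337640625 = 275.90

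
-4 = -4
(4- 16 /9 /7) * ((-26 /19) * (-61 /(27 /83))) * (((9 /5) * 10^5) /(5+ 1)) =310665680000 /10773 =28837434.33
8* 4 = 32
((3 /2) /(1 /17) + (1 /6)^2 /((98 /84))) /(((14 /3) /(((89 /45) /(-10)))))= -1.08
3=3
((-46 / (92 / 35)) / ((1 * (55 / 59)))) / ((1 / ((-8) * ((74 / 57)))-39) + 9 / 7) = 855736 / 1723557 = 0.50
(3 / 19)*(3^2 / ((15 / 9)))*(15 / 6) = 81 / 38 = 2.13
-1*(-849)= 849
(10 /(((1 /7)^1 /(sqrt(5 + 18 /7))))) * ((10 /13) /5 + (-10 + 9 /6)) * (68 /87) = -73780 * sqrt(371) /1131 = -1256.50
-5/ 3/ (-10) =1/ 6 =0.17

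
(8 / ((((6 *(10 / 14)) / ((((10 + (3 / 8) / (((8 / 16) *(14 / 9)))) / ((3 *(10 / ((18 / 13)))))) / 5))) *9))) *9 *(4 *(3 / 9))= 1174 / 4875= 0.24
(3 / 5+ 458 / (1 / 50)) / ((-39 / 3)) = -114503 / 65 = -1761.58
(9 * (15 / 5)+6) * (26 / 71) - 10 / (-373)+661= 17826007 / 26483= 673.11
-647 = -647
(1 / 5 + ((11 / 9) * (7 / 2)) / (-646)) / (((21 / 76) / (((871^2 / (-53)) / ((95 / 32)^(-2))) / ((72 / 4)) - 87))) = -77933383916411 / 15693834240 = -4965.86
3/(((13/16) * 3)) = 16/13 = 1.23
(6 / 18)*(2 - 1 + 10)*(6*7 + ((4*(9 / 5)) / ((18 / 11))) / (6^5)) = 8981401 / 58320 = 154.00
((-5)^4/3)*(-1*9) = -1875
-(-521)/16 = 521/16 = 32.56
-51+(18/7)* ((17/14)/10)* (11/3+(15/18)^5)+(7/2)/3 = -20559611/423360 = -48.56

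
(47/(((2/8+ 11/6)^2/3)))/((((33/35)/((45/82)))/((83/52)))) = 30.18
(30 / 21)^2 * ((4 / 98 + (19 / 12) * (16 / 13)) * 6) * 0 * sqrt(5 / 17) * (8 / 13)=0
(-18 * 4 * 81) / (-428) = 1458 / 107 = 13.63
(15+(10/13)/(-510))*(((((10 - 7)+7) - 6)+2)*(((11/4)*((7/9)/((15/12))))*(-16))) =-2463.75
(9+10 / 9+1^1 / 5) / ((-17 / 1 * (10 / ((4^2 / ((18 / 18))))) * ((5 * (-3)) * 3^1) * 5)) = 3712 / 860625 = 0.00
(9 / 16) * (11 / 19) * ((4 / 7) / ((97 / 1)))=99 / 51604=0.00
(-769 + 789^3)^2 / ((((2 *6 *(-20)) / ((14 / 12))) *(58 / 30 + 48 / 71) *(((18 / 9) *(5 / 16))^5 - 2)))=17539570917035202560000 / 74331501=235964169713661.54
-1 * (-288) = 288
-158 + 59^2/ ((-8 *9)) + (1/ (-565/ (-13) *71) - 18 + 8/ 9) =-215136433/ 962760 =-223.46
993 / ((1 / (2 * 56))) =111216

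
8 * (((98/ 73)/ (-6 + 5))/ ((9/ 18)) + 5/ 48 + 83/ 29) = 28585/ 12702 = 2.25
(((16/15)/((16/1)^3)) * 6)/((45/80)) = 1/360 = 0.00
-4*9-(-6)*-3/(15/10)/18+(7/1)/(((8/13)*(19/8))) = -1817/57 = -31.88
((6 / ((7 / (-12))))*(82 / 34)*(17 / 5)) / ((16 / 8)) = -1476 / 35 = -42.17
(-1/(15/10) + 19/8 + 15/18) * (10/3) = 305/36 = 8.47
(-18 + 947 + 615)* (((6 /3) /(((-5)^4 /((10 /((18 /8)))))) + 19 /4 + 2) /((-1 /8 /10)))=-187991264 /225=-835516.73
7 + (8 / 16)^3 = 57 / 8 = 7.12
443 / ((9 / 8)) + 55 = 4039 / 9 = 448.78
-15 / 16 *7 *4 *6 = -315 / 2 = -157.50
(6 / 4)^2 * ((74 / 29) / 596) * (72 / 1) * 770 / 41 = 2307690 / 177161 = 13.03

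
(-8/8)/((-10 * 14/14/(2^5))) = 16/5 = 3.20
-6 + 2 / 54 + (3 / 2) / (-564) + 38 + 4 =365821 / 10152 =36.03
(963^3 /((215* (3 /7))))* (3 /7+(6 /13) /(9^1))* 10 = 25997862546 /559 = 46507804.20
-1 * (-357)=357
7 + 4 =11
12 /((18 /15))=10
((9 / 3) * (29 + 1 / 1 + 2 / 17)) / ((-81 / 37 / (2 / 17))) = -37888 / 7803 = -4.86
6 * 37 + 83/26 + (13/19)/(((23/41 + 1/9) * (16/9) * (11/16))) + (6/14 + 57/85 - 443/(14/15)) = -99235225181/400920520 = -247.52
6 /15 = 2 /5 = 0.40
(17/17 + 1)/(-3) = -2/3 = -0.67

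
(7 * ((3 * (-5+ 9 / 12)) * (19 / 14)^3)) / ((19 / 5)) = -92055 / 1568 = -58.71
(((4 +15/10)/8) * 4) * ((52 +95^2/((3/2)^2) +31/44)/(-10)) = -1609271/1440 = -1117.55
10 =10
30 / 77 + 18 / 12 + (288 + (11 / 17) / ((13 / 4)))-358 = -2311293 / 34034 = -67.91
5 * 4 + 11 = 31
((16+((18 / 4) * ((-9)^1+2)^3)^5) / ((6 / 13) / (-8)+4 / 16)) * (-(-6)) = -2186642324884864821 / 8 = -273330290610608102.62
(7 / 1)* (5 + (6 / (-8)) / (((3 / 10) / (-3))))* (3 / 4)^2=1575 / 32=49.22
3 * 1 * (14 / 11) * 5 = 210 / 11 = 19.09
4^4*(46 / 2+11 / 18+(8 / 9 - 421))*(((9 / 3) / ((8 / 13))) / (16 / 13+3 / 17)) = -109357872 / 311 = -351633.03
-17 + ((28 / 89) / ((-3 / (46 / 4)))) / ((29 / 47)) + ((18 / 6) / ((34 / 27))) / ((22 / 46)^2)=-272011403 / 31854702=-8.54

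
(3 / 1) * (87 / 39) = 87 / 13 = 6.69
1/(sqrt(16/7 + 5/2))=sqrt(938)/67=0.46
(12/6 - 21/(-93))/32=69/992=0.07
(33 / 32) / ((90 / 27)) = 99 / 320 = 0.31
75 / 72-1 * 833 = -19967 / 24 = -831.96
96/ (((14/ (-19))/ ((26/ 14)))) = -11856/ 49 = -241.96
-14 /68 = -7 /34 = -0.21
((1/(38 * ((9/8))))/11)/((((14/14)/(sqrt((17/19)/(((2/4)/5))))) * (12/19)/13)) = 13 * sqrt(3230)/5643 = 0.13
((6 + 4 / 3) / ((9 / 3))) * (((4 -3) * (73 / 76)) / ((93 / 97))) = 77891 / 31806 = 2.45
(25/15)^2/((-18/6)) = -25/27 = -0.93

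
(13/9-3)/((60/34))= -119/135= -0.88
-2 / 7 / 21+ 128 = 18814 / 147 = 127.99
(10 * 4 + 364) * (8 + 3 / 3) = 3636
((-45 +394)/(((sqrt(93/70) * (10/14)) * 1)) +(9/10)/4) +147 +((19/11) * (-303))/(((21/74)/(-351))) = 2443 * sqrt(6510)/465 +1994217693/3080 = 647897.17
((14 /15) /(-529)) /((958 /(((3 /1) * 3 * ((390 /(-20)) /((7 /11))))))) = 1287 /2533910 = 0.00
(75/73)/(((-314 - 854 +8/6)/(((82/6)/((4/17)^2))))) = -35547/163520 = -0.22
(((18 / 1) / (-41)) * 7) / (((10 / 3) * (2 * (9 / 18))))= -189 / 205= -0.92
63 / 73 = 0.86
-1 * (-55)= 55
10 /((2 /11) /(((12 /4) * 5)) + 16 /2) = 825 /661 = 1.25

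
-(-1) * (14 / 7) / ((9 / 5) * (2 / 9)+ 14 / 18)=90 / 53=1.70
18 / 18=1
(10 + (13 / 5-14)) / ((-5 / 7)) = 49 / 25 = 1.96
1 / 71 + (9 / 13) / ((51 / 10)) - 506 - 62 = -567.85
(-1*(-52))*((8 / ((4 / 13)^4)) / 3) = 371293 / 24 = 15470.54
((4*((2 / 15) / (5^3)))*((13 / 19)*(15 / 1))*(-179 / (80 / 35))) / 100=-16289 / 475000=-0.03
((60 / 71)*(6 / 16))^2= 2025 / 20164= 0.10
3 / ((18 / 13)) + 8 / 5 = 113 / 30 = 3.77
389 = 389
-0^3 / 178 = 0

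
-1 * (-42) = 42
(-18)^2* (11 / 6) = 594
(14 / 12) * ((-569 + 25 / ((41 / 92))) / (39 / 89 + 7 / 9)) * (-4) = 39303201 / 19967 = 1968.41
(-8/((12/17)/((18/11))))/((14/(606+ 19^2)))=-98634/77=-1280.96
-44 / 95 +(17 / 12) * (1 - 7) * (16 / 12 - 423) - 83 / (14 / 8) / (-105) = 6673697 / 1862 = 3584.16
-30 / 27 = -10 / 9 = -1.11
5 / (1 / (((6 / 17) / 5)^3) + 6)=1080 / 615421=0.00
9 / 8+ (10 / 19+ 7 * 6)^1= 6635 / 152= 43.65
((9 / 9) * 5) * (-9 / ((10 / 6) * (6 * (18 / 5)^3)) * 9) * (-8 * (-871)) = -108875 / 18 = -6048.61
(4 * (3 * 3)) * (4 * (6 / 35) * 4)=3456 / 35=98.74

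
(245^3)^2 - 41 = 216270112515584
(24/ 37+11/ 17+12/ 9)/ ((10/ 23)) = 114103/ 18870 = 6.05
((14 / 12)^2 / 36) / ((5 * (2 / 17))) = 833 / 12960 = 0.06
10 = 10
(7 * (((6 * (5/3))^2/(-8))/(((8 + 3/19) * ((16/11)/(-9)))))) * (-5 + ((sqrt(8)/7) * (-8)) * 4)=-18810 * sqrt(2)/31 - 329175/992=-1189.94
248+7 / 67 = 16623 / 67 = 248.10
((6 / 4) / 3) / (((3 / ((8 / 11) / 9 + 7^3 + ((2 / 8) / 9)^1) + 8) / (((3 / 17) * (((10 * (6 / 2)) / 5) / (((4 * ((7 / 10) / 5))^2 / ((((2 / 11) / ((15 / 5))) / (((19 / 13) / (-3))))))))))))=-9935566875 / 378889390264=-0.03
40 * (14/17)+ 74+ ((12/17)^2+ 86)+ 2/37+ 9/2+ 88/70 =149141099/748510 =199.25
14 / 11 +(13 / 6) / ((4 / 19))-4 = 1997 / 264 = 7.56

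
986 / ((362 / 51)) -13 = 22790 / 181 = 125.91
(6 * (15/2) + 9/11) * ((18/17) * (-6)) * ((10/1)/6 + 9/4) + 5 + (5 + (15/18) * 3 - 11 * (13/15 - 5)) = -6070567/5610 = -1082.10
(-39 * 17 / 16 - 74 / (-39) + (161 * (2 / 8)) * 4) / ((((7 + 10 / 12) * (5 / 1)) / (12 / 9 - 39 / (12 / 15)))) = -43125079 / 293280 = -147.04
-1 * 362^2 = -131044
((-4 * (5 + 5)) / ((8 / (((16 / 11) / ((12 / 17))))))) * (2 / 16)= -85 / 66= -1.29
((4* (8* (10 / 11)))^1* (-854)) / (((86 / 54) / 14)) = -103299840 / 473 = -218392.90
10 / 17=0.59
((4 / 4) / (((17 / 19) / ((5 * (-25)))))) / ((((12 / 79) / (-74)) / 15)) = 34710625 / 34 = 1020900.74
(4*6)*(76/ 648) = 76/ 27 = 2.81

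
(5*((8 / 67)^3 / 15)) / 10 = 256 / 4511445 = 0.00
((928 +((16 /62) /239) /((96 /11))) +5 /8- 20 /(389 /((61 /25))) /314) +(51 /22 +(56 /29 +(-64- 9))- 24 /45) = 992327102370141 /1154754115064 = 859.34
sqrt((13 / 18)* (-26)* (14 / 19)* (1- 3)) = 26* sqrt(133) / 57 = 5.26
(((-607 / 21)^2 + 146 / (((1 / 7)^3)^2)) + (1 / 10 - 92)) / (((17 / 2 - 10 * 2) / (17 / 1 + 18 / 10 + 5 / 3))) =-23256098655757 / 760725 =-30570966.72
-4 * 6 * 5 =-120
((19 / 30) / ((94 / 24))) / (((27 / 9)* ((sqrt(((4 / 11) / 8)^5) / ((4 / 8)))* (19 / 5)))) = 484* sqrt(22) / 141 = 16.10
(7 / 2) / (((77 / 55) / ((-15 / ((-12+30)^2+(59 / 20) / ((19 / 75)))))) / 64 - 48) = -425600 / 5896321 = -0.07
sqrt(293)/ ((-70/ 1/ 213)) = -213 * sqrt(293)/ 70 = -52.09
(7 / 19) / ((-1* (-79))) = 7 / 1501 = 0.00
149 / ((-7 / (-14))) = 298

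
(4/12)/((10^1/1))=1/30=0.03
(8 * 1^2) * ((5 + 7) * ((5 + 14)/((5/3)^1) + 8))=9312/5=1862.40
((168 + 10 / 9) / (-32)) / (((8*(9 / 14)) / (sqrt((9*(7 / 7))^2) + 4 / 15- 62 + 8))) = 3574417 / 77760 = 45.97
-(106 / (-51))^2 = -4.32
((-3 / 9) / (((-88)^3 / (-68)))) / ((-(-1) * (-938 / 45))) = 255 / 159805184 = 0.00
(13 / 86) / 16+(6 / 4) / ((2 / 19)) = 14.26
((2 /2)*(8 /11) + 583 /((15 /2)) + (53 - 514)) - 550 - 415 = -222344 /165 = -1347.54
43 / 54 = 0.80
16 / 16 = 1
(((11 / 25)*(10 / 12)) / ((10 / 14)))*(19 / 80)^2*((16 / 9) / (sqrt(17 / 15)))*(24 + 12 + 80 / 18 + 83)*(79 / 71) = 2439714893*sqrt(255) / 5866020000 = 6.64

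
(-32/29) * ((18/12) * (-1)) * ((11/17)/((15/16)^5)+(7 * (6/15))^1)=6.11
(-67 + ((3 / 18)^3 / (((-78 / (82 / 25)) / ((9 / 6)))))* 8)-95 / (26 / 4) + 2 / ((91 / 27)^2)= -910464767 / 11179350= -81.44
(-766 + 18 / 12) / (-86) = 1529 / 172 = 8.89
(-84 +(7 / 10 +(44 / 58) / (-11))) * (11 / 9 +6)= -104767 / 174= -602.11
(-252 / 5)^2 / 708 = 5292 / 1475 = 3.59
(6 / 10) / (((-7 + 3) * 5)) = -3 / 100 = -0.03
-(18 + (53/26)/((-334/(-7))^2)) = -52210805/2900456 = -18.00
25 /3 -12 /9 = 7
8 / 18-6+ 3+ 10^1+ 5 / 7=514 / 63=8.16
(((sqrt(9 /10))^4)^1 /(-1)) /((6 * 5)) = -27 /1000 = -0.03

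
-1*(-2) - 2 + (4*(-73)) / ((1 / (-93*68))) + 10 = 1846618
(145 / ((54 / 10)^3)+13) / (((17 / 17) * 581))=274004 / 11435823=0.02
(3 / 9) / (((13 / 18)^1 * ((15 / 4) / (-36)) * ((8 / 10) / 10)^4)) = -1406250 / 13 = -108173.08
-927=-927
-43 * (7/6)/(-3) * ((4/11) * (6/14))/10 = 43/165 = 0.26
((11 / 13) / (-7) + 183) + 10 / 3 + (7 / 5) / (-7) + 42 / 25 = 1281001 / 6825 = 187.69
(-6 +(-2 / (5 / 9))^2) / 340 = 87 / 4250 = 0.02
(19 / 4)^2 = 361 / 16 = 22.56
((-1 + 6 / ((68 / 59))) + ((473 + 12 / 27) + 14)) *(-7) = -1053115 / 306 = -3441.55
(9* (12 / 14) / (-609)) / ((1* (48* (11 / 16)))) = -6 / 15631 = -0.00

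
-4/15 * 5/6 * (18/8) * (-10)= 5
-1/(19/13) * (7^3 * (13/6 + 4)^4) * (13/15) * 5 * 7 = -760476434809/73872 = -10294515.31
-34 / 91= -0.37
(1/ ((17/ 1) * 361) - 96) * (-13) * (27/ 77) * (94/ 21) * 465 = 3012959454570/ 3307843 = 910853.22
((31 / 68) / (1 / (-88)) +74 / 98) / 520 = -32789 / 433160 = -0.08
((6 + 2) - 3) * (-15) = -75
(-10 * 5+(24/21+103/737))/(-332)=251333/1712788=0.15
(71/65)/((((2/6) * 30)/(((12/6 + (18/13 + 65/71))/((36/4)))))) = 441/8450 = 0.05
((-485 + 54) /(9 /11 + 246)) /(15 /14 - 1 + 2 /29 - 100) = 1924846 /110074245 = 0.02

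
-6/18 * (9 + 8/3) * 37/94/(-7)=185/846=0.22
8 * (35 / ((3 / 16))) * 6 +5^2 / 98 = 878105 / 98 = 8960.26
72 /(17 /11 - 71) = -198 /191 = -1.04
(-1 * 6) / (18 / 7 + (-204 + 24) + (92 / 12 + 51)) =63 / 1247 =0.05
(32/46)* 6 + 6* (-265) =-36474/23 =-1585.83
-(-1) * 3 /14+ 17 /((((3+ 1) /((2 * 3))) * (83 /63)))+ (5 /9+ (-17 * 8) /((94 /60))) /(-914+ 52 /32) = 35274195770 /1793824137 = 19.66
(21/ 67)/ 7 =3/ 67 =0.04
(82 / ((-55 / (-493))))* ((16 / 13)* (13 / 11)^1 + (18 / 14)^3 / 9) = 257877454 / 207515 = 1242.69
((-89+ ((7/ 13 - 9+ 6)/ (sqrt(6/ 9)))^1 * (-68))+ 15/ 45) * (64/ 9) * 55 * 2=-1872640/ 27+ 7659520 * sqrt(6)/ 117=91001.22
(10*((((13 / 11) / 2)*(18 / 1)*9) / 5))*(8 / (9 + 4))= 1296 / 11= 117.82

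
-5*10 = -50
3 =3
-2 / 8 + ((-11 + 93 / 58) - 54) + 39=-2859 / 116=-24.65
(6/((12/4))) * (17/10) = 17/5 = 3.40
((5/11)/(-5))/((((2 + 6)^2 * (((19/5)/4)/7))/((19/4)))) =-35/704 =-0.05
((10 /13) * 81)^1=810 /13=62.31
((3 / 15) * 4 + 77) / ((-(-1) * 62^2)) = 389 / 19220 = 0.02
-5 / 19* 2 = -10 / 19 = -0.53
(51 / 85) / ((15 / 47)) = 47 / 25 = 1.88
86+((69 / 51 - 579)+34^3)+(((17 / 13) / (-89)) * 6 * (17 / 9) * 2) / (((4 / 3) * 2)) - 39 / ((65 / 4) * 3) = 7633819783 / 196690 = 38811.43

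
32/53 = 0.60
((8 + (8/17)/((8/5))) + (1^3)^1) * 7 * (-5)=-325.29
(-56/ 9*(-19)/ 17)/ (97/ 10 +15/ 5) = 10640/ 19431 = 0.55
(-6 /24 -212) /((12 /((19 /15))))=-5377 /240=-22.40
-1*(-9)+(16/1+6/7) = 181/7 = 25.86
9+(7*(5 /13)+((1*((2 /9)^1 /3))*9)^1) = 482 /39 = 12.36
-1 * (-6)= 6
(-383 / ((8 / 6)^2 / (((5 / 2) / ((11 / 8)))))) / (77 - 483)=17235 / 17864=0.96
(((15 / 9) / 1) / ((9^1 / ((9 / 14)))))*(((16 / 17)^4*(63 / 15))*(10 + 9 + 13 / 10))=3325952 / 417605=7.96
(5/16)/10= 1/32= 0.03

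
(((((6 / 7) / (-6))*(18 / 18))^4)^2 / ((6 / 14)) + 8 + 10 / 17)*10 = 85.88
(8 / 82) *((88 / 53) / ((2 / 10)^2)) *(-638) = -5614400 / 2173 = -2583.71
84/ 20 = 21/ 5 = 4.20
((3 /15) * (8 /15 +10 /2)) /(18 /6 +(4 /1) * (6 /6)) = 83 /525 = 0.16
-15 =-15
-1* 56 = -56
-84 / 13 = -6.46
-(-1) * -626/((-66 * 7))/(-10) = -313/2310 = -0.14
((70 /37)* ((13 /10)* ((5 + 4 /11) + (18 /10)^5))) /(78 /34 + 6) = 1290064958 /179334375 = 7.19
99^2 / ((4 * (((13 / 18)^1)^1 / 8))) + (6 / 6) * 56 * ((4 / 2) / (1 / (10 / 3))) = 1073068 / 39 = 27514.56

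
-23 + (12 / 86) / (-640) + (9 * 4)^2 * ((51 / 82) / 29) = 78442193 / 16360640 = 4.79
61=61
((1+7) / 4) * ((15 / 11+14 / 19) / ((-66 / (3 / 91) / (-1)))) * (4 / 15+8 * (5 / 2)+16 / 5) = 14048 / 285285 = 0.05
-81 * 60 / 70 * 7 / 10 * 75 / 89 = -3645 / 89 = -40.96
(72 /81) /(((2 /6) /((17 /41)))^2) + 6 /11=35518 /18491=1.92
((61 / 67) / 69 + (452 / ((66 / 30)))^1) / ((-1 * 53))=-10448651 / 2695209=-3.88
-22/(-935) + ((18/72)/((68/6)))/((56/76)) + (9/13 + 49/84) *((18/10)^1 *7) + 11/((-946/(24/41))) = 3517147303/218188880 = 16.12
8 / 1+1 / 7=57 / 7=8.14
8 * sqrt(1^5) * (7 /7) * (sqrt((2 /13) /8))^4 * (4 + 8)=6 /169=0.04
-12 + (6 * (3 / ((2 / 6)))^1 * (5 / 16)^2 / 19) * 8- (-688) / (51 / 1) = 57529 / 15504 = 3.71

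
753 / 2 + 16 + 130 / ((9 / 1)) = 7325 / 18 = 406.94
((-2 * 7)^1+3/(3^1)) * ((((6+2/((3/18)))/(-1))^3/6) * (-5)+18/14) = -442377/7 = -63196.71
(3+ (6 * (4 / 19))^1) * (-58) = -4698 / 19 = -247.26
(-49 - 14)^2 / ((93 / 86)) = 113778 / 31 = 3670.26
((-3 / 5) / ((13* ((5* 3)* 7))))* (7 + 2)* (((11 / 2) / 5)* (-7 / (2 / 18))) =891 / 3250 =0.27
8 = 8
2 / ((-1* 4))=-1 / 2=-0.50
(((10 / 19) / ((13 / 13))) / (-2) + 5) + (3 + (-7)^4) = 45766 / 19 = 2408.74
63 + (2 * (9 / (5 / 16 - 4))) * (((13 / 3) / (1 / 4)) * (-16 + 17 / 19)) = 1503327 / 1121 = 1341.06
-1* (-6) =6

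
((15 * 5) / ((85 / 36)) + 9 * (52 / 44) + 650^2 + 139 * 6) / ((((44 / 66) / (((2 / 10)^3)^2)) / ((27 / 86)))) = 6412882347 / 502562500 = 12.76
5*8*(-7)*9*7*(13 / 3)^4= -55979560 / 9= -6219951.11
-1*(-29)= 29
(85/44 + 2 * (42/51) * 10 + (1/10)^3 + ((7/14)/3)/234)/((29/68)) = 1207991137/27992250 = 43.15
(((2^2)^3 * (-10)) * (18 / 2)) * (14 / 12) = -6720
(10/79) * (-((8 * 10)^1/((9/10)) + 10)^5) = -5584059449000000/4664871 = -1197044773.37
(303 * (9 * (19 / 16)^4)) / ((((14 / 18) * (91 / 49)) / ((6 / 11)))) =9595404909 / 4685824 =2047.75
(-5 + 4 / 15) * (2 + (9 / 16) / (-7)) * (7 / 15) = -3053 / 720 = -4.24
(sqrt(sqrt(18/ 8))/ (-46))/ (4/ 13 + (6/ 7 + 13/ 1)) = -91 *sqrt(6)/ 118588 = -0.00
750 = 750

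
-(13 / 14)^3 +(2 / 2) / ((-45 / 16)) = -142769 / 123480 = -1.16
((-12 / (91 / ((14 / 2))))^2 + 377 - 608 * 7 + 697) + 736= -413230 / 169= -2445.15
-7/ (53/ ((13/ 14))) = -13/ 106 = -0.12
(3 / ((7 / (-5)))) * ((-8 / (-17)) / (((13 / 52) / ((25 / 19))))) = -12000 / 2261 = -5.31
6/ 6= 1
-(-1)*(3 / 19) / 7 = 3 / 133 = 0.02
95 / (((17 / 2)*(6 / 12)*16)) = 95 / 68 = 1.40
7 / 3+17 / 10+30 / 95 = 2479 / 570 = 4.35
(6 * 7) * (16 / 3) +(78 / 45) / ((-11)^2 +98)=735866 / 3285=224.01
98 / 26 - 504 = -500.23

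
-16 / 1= -16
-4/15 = -0.27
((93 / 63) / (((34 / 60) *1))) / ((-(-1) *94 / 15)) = 0.42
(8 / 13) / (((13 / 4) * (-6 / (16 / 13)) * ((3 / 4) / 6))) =-2048 / 6591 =-0.31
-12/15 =-4/5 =-0.80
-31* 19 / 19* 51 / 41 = -1581 / 41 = -38.56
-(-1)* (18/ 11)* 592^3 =3734544384/ 11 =339504034.91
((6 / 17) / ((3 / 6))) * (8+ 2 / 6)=100 / 17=5.88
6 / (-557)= -6 / 557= -0.01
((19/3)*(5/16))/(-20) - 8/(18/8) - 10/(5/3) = -5561/576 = -9.65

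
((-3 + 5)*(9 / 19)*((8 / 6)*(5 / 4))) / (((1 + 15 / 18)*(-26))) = -90 / 2717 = -0.03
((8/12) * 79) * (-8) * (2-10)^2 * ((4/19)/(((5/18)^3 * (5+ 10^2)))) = -209682432/83125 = -2522.50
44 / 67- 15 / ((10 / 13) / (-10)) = 13109 / 67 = 195.66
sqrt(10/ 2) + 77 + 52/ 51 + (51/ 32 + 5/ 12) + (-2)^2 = sqrt(5) + 137137/ 1632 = 86.27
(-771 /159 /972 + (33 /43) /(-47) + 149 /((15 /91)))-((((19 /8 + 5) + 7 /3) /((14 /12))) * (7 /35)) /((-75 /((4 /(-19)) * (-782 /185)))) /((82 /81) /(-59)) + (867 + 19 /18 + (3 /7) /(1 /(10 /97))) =2255183385378320998357 /1273495519702507500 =1770.86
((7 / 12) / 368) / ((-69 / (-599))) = 4193 / 304704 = 0.01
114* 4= 456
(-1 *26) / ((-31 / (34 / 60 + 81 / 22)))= 18226 / 5115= 3.56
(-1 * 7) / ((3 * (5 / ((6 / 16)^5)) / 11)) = -6237 / 163840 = -0.04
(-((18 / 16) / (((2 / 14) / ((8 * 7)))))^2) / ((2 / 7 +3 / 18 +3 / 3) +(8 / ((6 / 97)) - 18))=-2722734 / 1579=-1724.34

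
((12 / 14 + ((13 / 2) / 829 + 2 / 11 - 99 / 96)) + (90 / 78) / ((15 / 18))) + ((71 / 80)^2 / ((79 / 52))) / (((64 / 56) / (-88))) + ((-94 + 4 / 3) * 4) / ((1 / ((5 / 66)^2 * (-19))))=59136738938117 / 31152444523200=1.90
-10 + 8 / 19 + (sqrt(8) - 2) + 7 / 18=-3827 / 342 + 2 * sqrt(2)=-8.36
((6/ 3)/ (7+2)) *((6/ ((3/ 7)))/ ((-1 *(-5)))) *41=1148/ 45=25.51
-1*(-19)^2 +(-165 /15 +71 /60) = -22249 /60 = -370.82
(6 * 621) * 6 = 22356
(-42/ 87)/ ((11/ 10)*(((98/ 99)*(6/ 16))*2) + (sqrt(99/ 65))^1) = 535080/ 1161943- 30240*sqrt(715)/ 1161943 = -0.24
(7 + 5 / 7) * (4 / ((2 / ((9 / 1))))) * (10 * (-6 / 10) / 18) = -324 / 7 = -46.29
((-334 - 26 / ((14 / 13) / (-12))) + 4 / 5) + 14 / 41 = -61912 / 1435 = -43.14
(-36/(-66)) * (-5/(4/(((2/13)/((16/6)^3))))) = -405/73216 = -0.01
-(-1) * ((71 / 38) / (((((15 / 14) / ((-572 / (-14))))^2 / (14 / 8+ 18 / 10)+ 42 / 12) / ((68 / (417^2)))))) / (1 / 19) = 14019343624 / 3534716649159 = 0.00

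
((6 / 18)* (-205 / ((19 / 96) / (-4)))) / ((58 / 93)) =1220160 / 551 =2214.45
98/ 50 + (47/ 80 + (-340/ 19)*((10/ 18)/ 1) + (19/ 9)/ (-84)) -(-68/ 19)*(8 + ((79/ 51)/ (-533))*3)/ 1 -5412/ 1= -4127217325043/ 765601200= -5390.82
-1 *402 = -402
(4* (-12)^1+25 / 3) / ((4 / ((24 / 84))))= -17 / 6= -2.83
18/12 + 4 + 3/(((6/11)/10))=121/2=60.50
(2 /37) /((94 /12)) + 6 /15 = 3538 /8695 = 0.41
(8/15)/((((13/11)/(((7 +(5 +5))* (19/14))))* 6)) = 7106/4095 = 1.74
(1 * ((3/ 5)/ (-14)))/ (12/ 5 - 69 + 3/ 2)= 1/ 1519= 0.00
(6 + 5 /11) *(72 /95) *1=5112 /1045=4.89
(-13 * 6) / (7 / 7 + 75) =-39 / 38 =-1.03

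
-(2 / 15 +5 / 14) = -103 / 210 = -0.49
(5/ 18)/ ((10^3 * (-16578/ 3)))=-1/ 19893600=-0.00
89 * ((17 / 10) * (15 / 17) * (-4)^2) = 2136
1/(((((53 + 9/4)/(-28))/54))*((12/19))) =-9576/221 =-43.33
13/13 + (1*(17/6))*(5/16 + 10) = 967/32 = 30.22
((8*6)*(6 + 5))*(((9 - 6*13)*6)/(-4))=54648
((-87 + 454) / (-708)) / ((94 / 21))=-2569 / 22184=-0.12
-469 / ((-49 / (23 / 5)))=1541 / 35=44.03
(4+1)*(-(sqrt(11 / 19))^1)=-5*sqrt(209) / 19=-3.80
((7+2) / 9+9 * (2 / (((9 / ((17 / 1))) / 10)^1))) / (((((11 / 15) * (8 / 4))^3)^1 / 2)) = 104625 / 484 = 216.17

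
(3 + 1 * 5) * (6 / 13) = 48 / 13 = 3.69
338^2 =114244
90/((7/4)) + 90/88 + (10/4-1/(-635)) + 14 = 13485803/195580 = 68.95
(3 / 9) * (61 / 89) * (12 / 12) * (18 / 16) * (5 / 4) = 0.32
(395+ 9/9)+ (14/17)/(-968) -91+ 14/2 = 2567129/8228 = 312.00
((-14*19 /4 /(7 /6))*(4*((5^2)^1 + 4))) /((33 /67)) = -147668 /11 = -13424.36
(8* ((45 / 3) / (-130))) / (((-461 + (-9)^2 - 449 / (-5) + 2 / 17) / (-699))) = -237660 / 106847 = -2.22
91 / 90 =1.01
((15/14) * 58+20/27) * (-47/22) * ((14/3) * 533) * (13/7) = -3870504755/6237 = -620571.55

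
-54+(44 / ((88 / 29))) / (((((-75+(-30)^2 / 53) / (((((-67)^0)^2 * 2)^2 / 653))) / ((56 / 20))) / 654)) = -190099598 / 3346625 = -56.80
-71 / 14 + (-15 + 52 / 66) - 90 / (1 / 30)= -1256309 / 462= -2719.28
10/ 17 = 0.59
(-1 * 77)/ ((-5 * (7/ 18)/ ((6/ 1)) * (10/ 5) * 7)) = 594/ 35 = 16.97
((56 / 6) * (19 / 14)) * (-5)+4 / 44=-2087 / 33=-63.24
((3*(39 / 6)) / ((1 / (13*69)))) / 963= 3887 / 214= 18.16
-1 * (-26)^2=-676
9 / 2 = 4.50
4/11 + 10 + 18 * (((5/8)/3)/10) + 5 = 1385/88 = 15.74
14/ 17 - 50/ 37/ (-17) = 568/ 629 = 0.90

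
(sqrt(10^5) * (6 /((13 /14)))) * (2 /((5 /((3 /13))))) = 188.61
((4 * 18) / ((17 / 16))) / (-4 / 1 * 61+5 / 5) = -128 / 459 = -0.28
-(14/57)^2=-196/3249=-0.06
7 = 7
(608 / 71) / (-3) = -608 / 213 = -2.85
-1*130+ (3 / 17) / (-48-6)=-39781 / 306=-130.00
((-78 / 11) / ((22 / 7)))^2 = 74529 / 14641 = 5.09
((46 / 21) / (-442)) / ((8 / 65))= -115 / 2856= -0.04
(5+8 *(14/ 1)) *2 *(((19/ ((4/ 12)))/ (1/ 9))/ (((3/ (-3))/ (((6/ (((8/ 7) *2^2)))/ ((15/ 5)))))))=-420147/ 8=-52518.38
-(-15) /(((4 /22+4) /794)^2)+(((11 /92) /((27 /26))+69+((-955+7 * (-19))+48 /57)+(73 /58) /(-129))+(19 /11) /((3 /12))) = 2009191413133019 /3722478309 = 539745.63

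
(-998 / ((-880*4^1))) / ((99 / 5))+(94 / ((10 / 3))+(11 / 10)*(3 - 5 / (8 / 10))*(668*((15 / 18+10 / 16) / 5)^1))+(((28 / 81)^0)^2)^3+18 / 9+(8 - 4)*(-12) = -124287979 / 174240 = -713.31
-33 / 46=-0.72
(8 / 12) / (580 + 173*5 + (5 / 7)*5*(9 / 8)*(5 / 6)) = 224 / 486645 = 0.00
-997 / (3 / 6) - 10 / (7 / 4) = -13998 / 7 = -1999.71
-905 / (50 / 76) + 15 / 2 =-13681 / 10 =-1368.10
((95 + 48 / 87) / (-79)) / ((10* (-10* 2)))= 2771 / 458200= 0.01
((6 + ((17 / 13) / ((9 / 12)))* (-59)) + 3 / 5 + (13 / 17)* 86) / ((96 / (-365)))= 7382563 / 63648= 115.99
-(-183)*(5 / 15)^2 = 20.33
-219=-219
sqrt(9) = 3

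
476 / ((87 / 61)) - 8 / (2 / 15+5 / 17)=2987444 / 9483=315.03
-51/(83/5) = -255/83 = -3.07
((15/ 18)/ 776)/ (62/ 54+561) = 45/ 23556256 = 0.00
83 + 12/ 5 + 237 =322.40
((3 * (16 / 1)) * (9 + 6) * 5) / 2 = 1800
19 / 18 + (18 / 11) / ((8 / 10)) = 307 / 99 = 3.10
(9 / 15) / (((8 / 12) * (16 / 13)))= 117 / 160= 0.73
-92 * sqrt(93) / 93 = -9.54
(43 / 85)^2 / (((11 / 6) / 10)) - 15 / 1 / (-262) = 6051681 / 4164490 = 1.45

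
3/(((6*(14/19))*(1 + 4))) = 19/140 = 0.14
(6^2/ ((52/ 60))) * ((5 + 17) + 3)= 13500/ 13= 1038.46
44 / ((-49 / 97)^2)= 413996 / 2401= 172.43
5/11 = 0.45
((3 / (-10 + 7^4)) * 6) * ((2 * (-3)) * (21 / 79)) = -756 / 62963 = -0.01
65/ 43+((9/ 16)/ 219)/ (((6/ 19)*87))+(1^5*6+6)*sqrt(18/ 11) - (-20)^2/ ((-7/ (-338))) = -1181417078921/ 61172832+36*sqrt(22)/ 11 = -19297.42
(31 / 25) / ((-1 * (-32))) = 31 / 800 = 0.04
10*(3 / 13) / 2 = 15 / 13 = 1.15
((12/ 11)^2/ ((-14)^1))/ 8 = -9/ 847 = -0.01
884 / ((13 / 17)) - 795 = 361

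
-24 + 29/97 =-2299/97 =-23.70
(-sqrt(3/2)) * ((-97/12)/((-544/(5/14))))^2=-235225 * sqrt(6)/16704995328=-0.00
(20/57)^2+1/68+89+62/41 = 821127061/9058212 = 90.65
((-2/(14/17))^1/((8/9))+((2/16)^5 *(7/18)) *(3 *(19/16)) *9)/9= -6683741/22020096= -0.30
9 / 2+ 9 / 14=36 / 7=5.14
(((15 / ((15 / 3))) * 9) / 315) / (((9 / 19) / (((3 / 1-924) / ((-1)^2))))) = -5833 / 35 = -166.66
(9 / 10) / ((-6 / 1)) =-3 / 20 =-0.15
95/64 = 1.48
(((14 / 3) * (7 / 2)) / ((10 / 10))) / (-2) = -49 / 6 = -8.17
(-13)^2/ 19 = 169/ 19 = 8.89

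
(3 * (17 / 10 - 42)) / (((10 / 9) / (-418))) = 2274129 / 50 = 45482.58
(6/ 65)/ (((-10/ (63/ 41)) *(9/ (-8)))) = 168/ 13325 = 0.01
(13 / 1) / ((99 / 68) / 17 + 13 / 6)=45084 / 7811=5.77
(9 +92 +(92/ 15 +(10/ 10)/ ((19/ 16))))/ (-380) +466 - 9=49462327/ 108300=456.72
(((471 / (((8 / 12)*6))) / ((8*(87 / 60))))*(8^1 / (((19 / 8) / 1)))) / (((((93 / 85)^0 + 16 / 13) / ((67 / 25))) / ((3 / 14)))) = 4922892 / 559265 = 8.80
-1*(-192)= 192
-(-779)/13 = 779/13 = 59.92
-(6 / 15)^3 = -8 / 125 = -0.06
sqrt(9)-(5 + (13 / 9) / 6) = -121 / 54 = -2.24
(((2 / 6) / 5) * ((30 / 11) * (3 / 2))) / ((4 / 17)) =51 / 44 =1.16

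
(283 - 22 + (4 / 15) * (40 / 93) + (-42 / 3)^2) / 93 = 127535 / 25947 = 4.92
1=1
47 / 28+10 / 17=1079 / 476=2.27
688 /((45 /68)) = 46784 /45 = 1039.64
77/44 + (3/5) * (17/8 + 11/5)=869/200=4.34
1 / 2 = 0.50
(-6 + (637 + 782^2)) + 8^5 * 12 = 1005371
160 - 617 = -457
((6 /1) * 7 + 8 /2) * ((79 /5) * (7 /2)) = 12719 /5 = 2543.80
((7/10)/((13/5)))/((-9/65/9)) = -17.50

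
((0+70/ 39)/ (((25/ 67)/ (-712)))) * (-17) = 11353552/ 195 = 58223.34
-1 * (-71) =71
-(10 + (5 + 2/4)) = -31/2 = -15.50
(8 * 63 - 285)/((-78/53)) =-3869/26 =-148.81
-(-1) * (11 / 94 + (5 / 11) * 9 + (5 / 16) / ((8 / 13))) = 312069 / 66176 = 4.72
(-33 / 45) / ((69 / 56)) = -616 / 1035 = -0.60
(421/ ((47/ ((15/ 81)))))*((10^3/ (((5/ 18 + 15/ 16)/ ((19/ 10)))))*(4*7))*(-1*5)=-51193600/ 141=-363075.18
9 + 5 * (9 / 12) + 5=71 / 4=17.75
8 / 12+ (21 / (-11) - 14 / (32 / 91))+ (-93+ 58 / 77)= -492683 / 3696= -133.30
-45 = -45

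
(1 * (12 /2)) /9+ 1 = 5 /3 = 1.67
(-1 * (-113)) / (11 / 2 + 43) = 226 / 97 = 2.33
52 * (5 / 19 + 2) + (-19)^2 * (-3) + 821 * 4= 44055 / 19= 2318.68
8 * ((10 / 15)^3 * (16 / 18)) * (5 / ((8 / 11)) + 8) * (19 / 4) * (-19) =-687344 / 243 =-2828.58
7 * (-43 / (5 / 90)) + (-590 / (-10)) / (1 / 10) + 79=-4749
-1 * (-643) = 643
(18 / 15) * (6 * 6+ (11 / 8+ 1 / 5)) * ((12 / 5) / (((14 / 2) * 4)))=13527 / 3500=3.86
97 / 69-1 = 28 / 69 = 0.41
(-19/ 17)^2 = 361/ 289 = 1.25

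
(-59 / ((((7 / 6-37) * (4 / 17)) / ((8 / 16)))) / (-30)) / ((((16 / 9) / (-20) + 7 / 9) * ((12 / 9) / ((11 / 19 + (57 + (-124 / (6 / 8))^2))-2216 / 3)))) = -6857267271 / 2026160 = -3384.37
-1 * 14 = -14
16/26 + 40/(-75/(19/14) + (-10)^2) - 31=-29.49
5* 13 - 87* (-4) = 413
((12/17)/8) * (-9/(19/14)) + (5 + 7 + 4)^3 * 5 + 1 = 6615174/323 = 20480.41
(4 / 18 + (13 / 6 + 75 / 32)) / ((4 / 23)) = 31349 / 1152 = 27.21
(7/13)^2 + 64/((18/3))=5555/507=10.96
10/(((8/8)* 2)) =5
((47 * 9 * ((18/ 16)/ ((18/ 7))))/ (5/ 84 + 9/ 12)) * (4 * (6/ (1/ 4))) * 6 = 2238516/ 17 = 131677.41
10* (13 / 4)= 65 / 2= 32.50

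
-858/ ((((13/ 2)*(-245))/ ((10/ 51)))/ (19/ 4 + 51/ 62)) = 15202/ 25823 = 0.59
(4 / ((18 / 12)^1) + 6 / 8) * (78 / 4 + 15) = 943 / 8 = 117.88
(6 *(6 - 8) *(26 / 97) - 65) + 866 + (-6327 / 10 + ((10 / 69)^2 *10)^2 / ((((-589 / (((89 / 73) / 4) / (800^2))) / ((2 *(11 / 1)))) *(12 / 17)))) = 29964784751094417449 / 181512893872874880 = 165.08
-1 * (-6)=6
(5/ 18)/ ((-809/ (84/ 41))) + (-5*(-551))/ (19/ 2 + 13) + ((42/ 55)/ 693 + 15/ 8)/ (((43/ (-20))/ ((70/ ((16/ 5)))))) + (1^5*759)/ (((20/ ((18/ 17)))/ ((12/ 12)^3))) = 303203389147039/ 2112358477680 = 143.54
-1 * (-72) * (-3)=-216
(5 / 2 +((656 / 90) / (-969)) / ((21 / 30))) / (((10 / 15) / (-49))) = -2127461 / 11628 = -182.96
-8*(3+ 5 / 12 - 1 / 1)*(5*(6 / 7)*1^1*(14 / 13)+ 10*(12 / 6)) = -18560 / 39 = -475.90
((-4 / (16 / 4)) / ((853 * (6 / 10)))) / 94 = -5 / 240546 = -0.00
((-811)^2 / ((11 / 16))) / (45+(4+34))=10523536 / 913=11526.33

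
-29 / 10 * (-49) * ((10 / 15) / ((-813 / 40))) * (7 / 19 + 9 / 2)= -1051540 / 46341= -22.69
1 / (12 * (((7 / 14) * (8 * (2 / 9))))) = 0.09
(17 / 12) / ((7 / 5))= 85 / 84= 1.01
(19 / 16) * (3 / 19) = 3 / 16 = 0.19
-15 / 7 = -2.14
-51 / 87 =-17 / 29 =-0.59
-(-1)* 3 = 3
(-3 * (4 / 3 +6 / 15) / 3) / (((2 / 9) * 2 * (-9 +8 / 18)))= 351 / 770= 0.46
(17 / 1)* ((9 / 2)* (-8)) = -612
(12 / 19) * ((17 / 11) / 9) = 68 / 627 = 0.11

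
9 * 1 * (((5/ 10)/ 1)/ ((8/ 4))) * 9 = 81/ 4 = 20.25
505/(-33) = -505/33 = -15.30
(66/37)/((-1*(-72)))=11/444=0.02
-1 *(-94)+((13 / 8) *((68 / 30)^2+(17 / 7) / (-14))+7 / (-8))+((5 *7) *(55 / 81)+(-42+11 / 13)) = 83.80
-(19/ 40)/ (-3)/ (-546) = -19/ 65520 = -0.00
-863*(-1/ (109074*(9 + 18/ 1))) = 863/ 2944998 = 0.00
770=770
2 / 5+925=4627 / 5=925.40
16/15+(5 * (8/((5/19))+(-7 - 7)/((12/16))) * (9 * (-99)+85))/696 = -66.87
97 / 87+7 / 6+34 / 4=938 / 87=10.78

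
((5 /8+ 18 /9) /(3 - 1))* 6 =63 /8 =7.88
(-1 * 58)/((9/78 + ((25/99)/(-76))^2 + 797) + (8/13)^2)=-0.07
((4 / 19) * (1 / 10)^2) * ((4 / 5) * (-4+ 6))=8 / 2375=0.00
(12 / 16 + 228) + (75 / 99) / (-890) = 2687345 / 11748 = 228.75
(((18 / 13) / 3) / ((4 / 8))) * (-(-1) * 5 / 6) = 10 / 13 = 0.77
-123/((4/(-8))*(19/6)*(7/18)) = 199.76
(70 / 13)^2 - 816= -133004 / 169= -787.01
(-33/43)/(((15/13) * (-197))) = 0.00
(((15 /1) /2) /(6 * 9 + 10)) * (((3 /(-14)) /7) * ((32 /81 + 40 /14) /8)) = -2305 /1580544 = -0.00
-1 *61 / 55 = -61 / 55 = -1.11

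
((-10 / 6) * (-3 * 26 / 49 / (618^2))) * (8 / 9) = 260 / 42107121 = 0.00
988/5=197.60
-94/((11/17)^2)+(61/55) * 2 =-134488/605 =-222.29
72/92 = 18/23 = 0.78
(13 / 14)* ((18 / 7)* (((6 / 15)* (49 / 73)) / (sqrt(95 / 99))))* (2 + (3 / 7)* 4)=2.43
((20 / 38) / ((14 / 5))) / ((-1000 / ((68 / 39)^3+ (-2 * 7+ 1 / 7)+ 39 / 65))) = 2064862 / 1380649725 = 0.00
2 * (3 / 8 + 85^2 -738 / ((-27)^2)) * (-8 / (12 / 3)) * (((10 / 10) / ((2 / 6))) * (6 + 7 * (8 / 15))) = -341741251 / 405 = -843805.56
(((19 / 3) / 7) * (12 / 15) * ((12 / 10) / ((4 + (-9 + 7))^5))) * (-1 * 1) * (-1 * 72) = 1.95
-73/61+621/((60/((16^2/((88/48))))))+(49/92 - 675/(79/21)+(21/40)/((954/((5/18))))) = 353163933907277/279149634720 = 1265.14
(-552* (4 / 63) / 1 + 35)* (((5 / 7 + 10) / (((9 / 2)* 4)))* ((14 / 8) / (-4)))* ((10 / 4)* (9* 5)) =625 / 448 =1.40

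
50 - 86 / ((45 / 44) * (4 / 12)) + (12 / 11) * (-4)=-34094 / 165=-206.63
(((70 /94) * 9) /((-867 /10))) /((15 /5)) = -350 /13583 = -0.03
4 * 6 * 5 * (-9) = -1080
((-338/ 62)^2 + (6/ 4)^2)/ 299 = 122893/ 1149356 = 0.11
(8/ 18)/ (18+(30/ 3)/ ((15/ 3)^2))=5/ 207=0.02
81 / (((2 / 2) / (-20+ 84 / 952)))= -1612.85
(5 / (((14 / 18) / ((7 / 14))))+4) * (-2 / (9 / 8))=-808 / 63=-12.83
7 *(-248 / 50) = -868 / 25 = -34.72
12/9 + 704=2116/3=705.33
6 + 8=14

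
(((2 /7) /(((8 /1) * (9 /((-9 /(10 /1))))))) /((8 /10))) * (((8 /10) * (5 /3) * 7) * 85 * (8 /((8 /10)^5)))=-265625 /3072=-86.47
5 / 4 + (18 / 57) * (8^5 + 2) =786575 / 76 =10349.67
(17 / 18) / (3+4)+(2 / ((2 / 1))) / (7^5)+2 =645887 / 302526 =2.13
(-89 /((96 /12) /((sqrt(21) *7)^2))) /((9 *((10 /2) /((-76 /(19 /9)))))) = 91581 /10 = 9158.10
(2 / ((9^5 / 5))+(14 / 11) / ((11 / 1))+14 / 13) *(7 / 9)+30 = 25854242368 / 835956693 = 30.93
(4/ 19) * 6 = 24/ 19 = 1.26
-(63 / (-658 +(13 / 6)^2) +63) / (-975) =493143 / 7643675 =0.06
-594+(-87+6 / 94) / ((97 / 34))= -2846970 / 4559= -624.47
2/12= 1/6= 0.17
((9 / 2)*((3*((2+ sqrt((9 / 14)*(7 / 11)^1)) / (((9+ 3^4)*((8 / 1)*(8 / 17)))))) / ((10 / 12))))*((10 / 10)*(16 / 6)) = 0.34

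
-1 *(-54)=54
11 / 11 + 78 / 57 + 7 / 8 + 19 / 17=11269 / 2584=4.36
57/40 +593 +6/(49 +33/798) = 62046961/104360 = 594.55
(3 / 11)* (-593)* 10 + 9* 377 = 19533 / 11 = 1775.73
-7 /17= -0.41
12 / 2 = 6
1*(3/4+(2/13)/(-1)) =31/52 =0.60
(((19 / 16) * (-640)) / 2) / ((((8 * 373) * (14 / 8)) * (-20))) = 19 / 5222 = 0.00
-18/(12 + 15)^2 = -2/81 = -0.02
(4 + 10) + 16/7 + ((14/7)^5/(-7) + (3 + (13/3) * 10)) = 1219/21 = 58.05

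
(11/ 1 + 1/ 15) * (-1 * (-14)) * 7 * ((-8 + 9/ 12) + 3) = -69139/ 15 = -4609.27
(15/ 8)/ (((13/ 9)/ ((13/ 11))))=135/ 88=1.53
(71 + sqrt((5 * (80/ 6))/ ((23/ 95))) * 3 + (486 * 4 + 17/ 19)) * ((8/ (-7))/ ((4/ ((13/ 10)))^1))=-497926/ 665 - 26 * sqrt(13110)/ 161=-767.25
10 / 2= 5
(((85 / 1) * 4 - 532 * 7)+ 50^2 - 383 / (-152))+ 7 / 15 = -2008711 / 2280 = -881.01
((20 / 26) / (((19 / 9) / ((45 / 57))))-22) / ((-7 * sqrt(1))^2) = -101896 / 229957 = -0.44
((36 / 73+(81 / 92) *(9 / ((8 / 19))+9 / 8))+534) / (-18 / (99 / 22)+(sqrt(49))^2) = 2481799 / 201480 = 12.32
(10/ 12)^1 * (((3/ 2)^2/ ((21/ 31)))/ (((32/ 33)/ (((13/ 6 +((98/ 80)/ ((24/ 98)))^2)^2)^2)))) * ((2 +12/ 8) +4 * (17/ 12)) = 5775031237251887370656161059751/ 403978164230946816000000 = 14295404.43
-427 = -427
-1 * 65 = -65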